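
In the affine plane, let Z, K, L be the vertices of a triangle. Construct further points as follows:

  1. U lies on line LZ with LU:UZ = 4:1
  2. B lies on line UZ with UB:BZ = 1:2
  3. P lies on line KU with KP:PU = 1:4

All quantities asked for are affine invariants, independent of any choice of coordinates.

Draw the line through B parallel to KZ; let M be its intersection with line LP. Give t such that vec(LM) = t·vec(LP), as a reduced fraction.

Choose coordinates Z = (0, 0), K = (1, 0), L = (0, 1).
1. U lies on line LZ with LU:UZ = 4:1 ⇒ U = (0, 1/5)
2. B lies on line UZ with UB:BZ = 1:2 ⇒ B = (0, 2/15)
3. P lies on line KU with KP:PU = 1:4 ⇒ P = (4/5, 1/25)
through B parallel to KZ: direction (-1, 0); meets LP at M = (13/18, 2/15)
M = L + t·(P−L) with t = 65/72

t = 65/72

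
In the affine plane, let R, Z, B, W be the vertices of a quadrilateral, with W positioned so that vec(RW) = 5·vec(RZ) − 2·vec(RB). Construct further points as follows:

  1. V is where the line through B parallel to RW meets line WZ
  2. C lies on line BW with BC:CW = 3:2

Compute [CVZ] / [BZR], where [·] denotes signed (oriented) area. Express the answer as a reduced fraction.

[CVZ]:[BZR] = -6/5

Assign R = (0, 0), Z = (1, 0), B = (0, 1), W = (5, -2) — the answer is frame-independent, so this choice is without loss of generality.
1. V is where the line through B parallel to RW meets line WZ ⇒ V = (-5, 3)
2. C lies on line BW with BC:CW = 3:2 ⇒ C = (3, -4/5)
2·[CVZ] = 6/5, 2·[BZR] = -1
[CVZ]:[BZR] = 6/5:-1 = -6/5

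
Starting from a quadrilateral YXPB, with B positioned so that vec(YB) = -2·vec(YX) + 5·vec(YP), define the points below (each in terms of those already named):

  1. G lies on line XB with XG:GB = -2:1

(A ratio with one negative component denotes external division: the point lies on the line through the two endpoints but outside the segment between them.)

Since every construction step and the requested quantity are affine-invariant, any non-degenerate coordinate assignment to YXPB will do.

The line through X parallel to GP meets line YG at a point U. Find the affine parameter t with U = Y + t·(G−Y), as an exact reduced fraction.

t = 9/5

Choose coordinates Y = (0, 0), X = (1, 0), P = (0, 1), B = (-2, 5).
1. G lies on line XB with XG:GB = -2:1 ⇒ G = (-5, 10)
through X parallel to GP: direction (5, -9); meets YG at U = (-9, 18)
U = Y + t·(G−Y) with t = 9/5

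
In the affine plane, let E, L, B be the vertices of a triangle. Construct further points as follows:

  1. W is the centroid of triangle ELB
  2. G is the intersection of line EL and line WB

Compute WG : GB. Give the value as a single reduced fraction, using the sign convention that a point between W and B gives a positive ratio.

WG:GB = -1/3

Assign E = (0, 0), L = (1, 0), B = (0, 1) — the answer is frame-independent, so this choice is without loss of generality.
1. W is the centroid of triangle ELB ⇒ W = (1/3, 1/3)
2. G is the intersection of line EL and line WB ⇒ G = (1/2, 0)
G = W + t·(B−W) with t = -1/2, so WG:GB = t:(1−t) = -1/2:3/2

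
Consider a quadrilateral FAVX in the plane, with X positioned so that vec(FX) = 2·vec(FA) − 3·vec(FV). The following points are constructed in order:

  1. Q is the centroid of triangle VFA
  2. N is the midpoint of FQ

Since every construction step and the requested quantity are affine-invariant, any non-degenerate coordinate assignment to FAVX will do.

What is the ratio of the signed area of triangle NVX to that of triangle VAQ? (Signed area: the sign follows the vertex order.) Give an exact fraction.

Choose coordinates F = (0, 0), A = (1, 0), V = (0, 1), X = (2, -3).
1. Q is the centroid of triangle VFA ⇒ Q = (1/3, 1/3)
2. N is the midpoint of FQ ⇒ N = (1/6, 1/6)
2·[NVX] = -1, 2·[VAQ] = -1/3
[NVX]:[VAQ] = -1:-1/3 = 3

[NVX]:[VAQ] = 3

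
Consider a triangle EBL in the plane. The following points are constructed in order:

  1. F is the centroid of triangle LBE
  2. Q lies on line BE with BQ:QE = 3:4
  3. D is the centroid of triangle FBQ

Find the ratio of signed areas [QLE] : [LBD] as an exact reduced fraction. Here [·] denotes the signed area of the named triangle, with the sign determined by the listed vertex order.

Set E = (0, 0), B = (1, 0), L = (0, 1); any affine frame gives the same invariant.
1. F is the centroid of triangle LBE ⇒ F = (1/3, 1/3)
2. Q lies on line BE with BQ:QE = 3:4 ⇒ Q = (4/7, 0)
3. D is the centroid of triangle FBQ ⇒ D = (40/63, 1/9)
2·[QLE] = 4/7, 2·[LBD] = -16/63
[QLE]:[LBD] = 4/7:-16/63 = -9/4

[QLE]:[LBD] = -9/4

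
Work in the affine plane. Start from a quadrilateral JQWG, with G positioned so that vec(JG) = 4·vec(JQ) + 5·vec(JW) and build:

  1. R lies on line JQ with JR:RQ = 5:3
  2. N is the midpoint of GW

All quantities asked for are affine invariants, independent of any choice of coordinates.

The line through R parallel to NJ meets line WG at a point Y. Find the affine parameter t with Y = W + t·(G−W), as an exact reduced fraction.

t = 31/32

Choose coordinates J = (0, 0), Q = (1, 0), W = (0, 1), G = (4, 5).
1. R lies on line JQ with JR:RQ = 5:3 ⇒ R = (5/8, 0)
2. N is the midpoint of GW ⇒ N = (2, 3)
through R parallel to NJ: direction (-2, -3); meets WG at Y = (31/8, 39/8)
Y = W + t·(G−W) with t = 31/32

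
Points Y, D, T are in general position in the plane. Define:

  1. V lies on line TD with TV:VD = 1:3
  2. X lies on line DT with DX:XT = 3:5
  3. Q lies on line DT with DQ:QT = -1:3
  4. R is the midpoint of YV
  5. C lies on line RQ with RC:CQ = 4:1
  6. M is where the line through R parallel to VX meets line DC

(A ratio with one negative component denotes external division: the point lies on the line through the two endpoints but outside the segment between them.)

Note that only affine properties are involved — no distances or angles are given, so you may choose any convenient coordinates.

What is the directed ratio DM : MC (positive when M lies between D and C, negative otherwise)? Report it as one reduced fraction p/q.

DM:MC = -5/4

Assign Y = (0, 0), D = (1, 0), T = (0, 1) — the answer is frame-independent, so this choice is without loss of generality.
1. V lies on line TD with TV:VD = 1:3 ⇒ V = (1/4, 3/4)
2. X lies on line DT with DX:XT = 3:5 ⇒ X = (5/8, 3/8)
3. Q lies on line DT with DQ:QT = -1:3 ⇒ Q = (3/2, -1/2)
4. R is the midpoint of YV ⇒ R = (1/8, 3/8)
5. C lies on line RQ with RC:CQ = 4:1 ⇒ C = (49/40, -13/40)
6. M is where the line through R parallel to VX meets line DC ⇒ M = (17/8, -13/8)
M = D + t·(C−D) with t = 5, so DM:MC = t:(1−t) = 5:-4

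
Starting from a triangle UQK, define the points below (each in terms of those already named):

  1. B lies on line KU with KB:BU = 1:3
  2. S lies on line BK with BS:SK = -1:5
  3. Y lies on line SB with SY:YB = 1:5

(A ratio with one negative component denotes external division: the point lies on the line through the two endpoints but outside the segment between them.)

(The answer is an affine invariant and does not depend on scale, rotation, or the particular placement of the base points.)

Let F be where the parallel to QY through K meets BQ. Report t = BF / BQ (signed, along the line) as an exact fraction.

t = -24/5

Choose coordinates U = (0, 0), Q = (1, 0), K = (0, 1).
1. B lies on line KU with KB:BU = 1:3 ⇒ B = (0, 3/4)
2. S lies on line BK with BS:SK = -1:5 ⇒ S = (0, 11/16)
3. Y lies on line SB with SY:YB = 1:5 ⇒ Y = (0, 67/96)
through K parallel to QY: direction (-1, 67/96); meets BQ at F = (-24/5, 87/20)
F = B + t·(Q−B) with t = -24/5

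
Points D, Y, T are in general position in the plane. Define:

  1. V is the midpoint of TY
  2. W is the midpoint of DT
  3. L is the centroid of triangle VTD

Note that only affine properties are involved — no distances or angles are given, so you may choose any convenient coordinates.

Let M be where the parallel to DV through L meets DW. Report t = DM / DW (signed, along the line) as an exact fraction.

Choose coordinates D = (0, 0), Y = (1, 0), T = (0, 1).
1. V is the midpoint of TY ⇒ V = (1/2, 1/2)
2. W is the midpoint of DT ⇒ W = (0, 1/2)
3. L is the centroid of triangle VTD ⇒ L = (1/6, 1/2)
through L parallel to DV: direction (1/2, 1/2); meets DW at M = (0, 1/3)
M = D + t·(W−D) with t = 2/3

t = 2/3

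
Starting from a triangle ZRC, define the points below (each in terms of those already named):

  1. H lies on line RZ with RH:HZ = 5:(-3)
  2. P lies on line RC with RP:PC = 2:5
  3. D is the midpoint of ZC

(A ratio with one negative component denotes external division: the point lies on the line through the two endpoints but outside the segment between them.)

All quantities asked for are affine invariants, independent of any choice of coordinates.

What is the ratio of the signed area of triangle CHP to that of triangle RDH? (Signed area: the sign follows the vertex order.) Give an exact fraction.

Assign Z = (0, 0), R = (1, 0), C = (0, 1) — the answer is frame-independent, so this choice is without loss of generality.
1. H lies on line RZ with RH:HZ = 5:(-3) ⇒ H = (-3/2, 0)
2. P lies on line RC with RP:PC = 2:5 ⇒ P = (5/7, 2/7)
3. D is the midpoint of ZC ⇒ D = (0, 1/2)
2·[CHP] = 25/14, 2·[RDH] = 5/4
[CHP]:[RDH] = 25/14:5/4 = 10/7

[CHP]:[RDH] = 10/7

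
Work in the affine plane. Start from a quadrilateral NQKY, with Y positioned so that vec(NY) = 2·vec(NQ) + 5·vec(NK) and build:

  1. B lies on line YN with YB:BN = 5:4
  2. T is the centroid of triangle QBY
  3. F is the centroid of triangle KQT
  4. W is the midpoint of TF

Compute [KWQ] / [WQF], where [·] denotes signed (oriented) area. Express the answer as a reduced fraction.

[KWQ]:[WQF] = 4

Set N = (0, 0), Q = (1, 0), K = (0, 1), Y = (2, 5); any affine frame gives the same invariant.
1. B lies on line YN with YB:BN = 5:4 ⇒ B = (8/9, 20/9)
2. T is the centroid of triangle QBY ⇒ T = (35/27, 65/27)
3. F is the centroid of triangle KQT ⇒ F = (62/81, 92/81)
4. W is the midpoint of TF ⇒ W = (167/162, 287/162)
2·[KWQ] = -146/81, 2·[WQF] = -73/162
[KWQ]:[WQF] = -146/81:-73/162 = 4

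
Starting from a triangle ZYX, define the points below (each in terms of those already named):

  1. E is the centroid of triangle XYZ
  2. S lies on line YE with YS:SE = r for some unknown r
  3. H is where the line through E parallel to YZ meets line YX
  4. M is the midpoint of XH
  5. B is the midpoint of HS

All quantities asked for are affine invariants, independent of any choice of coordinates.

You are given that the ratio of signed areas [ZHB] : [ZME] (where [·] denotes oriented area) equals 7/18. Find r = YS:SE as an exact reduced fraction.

Assign Z = (0, 0), Y = (1, 0), X = (0, 1) — the answer is frame-independent, so this choice is without loss of generality.
1. E is the centroid of triangle XYZ ⇒ E = (1/3, 1/3)
2. With YS:SE = r, write λ = r/(r+1) so S = Y + λ·(E−Y); S is affine-linear in λ
3. H is where the line through E parallel to YZ meets line YX ⇒ H = (2/3, 1/3)
4. M is the midpoint of XH ⇒ M = (1/3, 2/3)
5. B is the midpoint of HS ⇒ B is an affine combination of earlier points and hence also affine-linear in λ
Every point depending on S is an affine combination of S and λ-independent points, so each such coordinate is linear in λ; the λ² term in each signed area is a multiple of (E−Y)×(E−Y) = 0, so 2·[ZHB] and 2·[ZME] are each linear in λ. Evaluating at λ=0 and λ=1:
  2·[ZHB] = 2/9·λ − 1/6,   2·[ZME] = -1/9
So [ZHB]:[ZME] = (2/9·λ − 1/6) / (-1/9). Setting this equal to 7/18:
  2/9·λ − 1/6 = 7/18·(-1/9)  ⇒  λ = 5/9
Then r = λ/(1−λ) = (5/9)/(4/9) = 5/4. Check: with r = 5/4, S = (17/27, 5/27) and [ZHB]:[ZME] = 7/18 as required.

r = 5/4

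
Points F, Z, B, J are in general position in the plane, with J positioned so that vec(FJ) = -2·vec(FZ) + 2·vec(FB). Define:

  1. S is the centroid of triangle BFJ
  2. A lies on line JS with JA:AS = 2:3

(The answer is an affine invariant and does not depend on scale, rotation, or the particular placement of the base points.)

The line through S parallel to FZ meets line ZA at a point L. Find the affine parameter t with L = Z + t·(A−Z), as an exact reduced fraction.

t = 5/8

Set F = (0, 0), Z = (1, 0), B = (0, 1), J = (-2, 2); any affine frame gives the same invariant.
1. S is the centroid of triangle BFJ ⇒ S = (-2/3, 1)
2. A lies on line JS with JA:AS = 2:3 ⇒ A = (-22/15, 8/5)
through S parallel to FZ: direction (1, 0); meets ZA at L = (-13/24, 1)
L = Z + t·(A−Z) with t = 5/8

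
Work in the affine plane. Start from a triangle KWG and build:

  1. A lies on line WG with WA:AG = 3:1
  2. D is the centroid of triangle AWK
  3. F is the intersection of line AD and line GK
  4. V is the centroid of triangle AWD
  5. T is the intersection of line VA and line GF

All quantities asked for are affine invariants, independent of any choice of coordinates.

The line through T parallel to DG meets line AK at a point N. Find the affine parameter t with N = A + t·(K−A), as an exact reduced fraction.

Choose coordinates K = (0, 0), W = (1, 0), G = (0, 1).
1. A lies on line WG with WA:AG = 3:1 ⇒ A = (1/4, 3/4)
2. D is the centroid of triangle AWK ⇒ D = (5/12, 1/4)
3. F is the intersection of line AD and line GK ⇒ F = (0, 3/2)
4. V is the centroid of triangle AWD ⇒ V = (5/9, 1/3)
5. T is the intersection of line VA and line GF ⇒ T = (0, 12/11)
through T parallel to DG: direction (-5/12, 3/4); meets AK at N = (5/22, 15/22)
N = A + t·(K−A) with t = 1/11

t = 1/11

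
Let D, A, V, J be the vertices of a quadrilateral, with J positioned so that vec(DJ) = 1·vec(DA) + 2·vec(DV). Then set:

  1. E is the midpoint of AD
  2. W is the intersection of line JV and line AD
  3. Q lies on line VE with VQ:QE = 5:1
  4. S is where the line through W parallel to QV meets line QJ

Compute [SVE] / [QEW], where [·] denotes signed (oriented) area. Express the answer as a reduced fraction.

[SVE]:[QEW] = 6

Set D = (0, 0), A = (1, 0), V = (0, 1), J = (1, 2); any affine frame gives the same invariant.
1. E is the midpoint of AD ⇒ E = (1/2, 0)
2. W is the intersection of line JV and line AD ⇒ W = (-1, 0)
3. Q lies on line VE with VQ:QE = 5:1 ⇒ Q = (5/12, 1/6)
4. S is where the line through W parallel to QV meets line QJ ⇒ S = (-1/6, -5/3)
2·[SVE] = -3/2, 2·[QEW] = -1/4
[SVE]:[QEW] = -3/2:-1/4 = 6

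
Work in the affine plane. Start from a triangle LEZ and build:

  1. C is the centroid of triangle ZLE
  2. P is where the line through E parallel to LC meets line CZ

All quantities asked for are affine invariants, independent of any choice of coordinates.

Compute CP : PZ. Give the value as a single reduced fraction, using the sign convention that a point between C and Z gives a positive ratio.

Assign L = (0, 0), E = (1, 0), Z = (0, 1) — the answer is frame-independent, so this choice is without loss of generality.
1. C is the centroid of triangle ZLE ⇒ C = (1/3, 1/3)
2. P is where the line through E parallel to LC meets line CZ ⇒ P = (2/3, -1/3)
P = C + t·(Z−C) with t = -1, so CP:PZ = t:(1−t) = -1:2

CP:PZ = -1/2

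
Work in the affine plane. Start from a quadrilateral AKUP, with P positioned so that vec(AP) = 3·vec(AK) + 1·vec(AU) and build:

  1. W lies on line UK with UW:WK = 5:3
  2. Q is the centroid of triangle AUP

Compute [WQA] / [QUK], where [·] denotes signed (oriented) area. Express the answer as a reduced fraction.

[WQA]:[QUK] = 1/16

Set A = (0, 0), K = (1, 0), U = (0, 1), P = (3, 1); any affine frame gives the same invariant.
1. W lies on line UK with UW:WK = 5:3 ⇒ W = (5/8, 3/8)
2. Q is the centroid of triangle AUP ⇒ Q = (1, 2/3)
2·[WQA] = 1/24, 2·[QUK] = 2/3
[WQA]:[QUK] = 1/24:2/3 = 1/16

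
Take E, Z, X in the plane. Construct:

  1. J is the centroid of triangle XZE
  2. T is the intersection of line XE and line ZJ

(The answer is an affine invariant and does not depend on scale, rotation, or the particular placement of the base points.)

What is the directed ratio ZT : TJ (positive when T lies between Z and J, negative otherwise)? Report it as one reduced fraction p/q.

ZT:TJ = -3

Assign E = (0, 0), Z = (1, 0), X = (0, 1) — the answer is frame-independent, so this choice is without loss of generality.
1. J is the centroid of triangle XZE ⇒ J = (1/3, 1/3)
2. T is the intersection of line XE and line ZJ ⇒ T = (0, 1/2)
T = Z + t·(J−Z) with t = 3/2, so ZT:TJ = t:(1−t) = 3/2:-1/2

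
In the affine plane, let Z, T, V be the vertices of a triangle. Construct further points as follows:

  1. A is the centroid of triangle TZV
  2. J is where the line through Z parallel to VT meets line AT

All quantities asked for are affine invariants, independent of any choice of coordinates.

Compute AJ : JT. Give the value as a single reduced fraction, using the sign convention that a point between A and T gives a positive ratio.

AJ:JT = -2/3

Set Z = (0, 0), T = (1, 0), V = (0, 1); any affine frame gives the same invariant.
1. A is the centroid of triangle TZV ⇒ A = (1/3, 1/3)
2. J is where the line through Z parallel to VT meets line AT ⇒ J = (-1, 1)
J = A + t·(T−A) with t = -2, so AJ:JT = t:(1−t) = -2:3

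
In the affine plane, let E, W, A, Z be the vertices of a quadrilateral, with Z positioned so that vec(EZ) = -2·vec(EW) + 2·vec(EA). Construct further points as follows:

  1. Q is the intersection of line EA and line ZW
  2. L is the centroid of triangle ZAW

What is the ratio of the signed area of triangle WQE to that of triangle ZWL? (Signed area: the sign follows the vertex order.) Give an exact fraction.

Choose coordinates E = (0, 0), W = (1, 0), A = (0, 1), Z = (-2, 2).
1. Q is the intersection of line EA and line ZW ⇒ Q = (0, 2/3)
2. L is the centroid of triangle ZAW ⇒ L = (-1/3, 1)
2·[WQE] = 2/3, 2·[ZWL] = 1/3
[WQE]:[ZWL] = 2/3:1/3 = 2

[WQE]:[ZWL] = 2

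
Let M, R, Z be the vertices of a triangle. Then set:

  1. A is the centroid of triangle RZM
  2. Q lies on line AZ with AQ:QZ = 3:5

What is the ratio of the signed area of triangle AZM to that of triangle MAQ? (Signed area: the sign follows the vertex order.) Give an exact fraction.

Set M = (0, 0), R = (1, 0), Z = (0, 1); any affine frame gives the same invariant.
1. A is the centroid of triangle RZM ⇒ A = (1/3, 1/3)
2. Q lies on line AZ with AQ:QZ = 3:5 ⇒ Q = (5/24, 7/12)
2·[AZM] = 1/3, 2·[MAQ] = 1/8
[AZM]:[MAQ] = 1/3:1/8 = 8/3

[AZM]:[MAQ] = 8/3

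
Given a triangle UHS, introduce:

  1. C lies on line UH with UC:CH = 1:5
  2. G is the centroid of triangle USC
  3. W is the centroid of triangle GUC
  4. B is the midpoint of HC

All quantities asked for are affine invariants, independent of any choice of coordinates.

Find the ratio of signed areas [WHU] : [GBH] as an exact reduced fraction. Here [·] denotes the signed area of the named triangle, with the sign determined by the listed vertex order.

Set U = (0, 0), H = (1, 0), S = (0, 1); any affine frame gives the same invariant.
1. C lies on line UH with UC:CH = 1:5 ⇒ C = (1/6, 0)
2. G is the centroid of triangle USC ⇒ G = (1/18, 1/3)
3. W is the centroid of triangle GUC ⇒ W = (2/27, 1/9)
4. B is the midpoint of HC ⇒ B = (7/12, 0)
2·[WHU] = -1/9, 2·[GBH] = 5/36
[WHU]:[GBH] = -1/9:5/36 = -4/5

[WHU]:[GBH] = -4/5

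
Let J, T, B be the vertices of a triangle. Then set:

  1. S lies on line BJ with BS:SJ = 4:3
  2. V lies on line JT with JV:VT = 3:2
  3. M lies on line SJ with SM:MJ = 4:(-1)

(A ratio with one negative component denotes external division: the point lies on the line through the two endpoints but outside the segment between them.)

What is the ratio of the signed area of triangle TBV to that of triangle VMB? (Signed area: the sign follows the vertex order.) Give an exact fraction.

[TBV]:[VMB] = -7/12

Assign J = (0, 0), T = (1, 0), B = (0, 1) — the answer is frame-independent, so this choice is without loss of generality.
1. S lies on line BJ with BS:SJ = 4:3 ⇒ S = (0, 3/7)
2. V lies on line JT with JV:VT = 3:2 ⇒ V = (3/5, 0)
3. M lies on line SJ with SM:MJ = 4:(-1) ⇒ M = (0, -1/7)
2·[TBV] = 2/5, 2·[VMB] = -24/35
[TBV]:[VMB] = 2/5:-24/35 = -7/12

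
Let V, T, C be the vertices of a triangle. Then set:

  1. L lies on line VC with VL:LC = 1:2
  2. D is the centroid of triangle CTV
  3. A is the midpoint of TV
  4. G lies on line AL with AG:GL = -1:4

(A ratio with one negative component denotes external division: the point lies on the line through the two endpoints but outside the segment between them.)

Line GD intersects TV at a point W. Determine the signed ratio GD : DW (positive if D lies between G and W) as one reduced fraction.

Set V = (0, 0), T = (1, 0), C = (0, 1); any affine frame gives the same invariant.
1. L lies on line VC with VL:LC = 1:2 ⇒ L = (0, 1/3)
2. D is the centroid of triangle CTV ⇒ D = (1/3, 1/3)
3. A is the midpoint of TV ⇒ A = (1/2, 0)
4. G lies on line AL with AG:GL = -1:4 ⇒ G = (2/3, -1/9)
line GD meets TV at W = (7/12, 0)
D = G + t·(W−G) with t = 4, so GD:DW = 4:-3

GD:DW = -4/3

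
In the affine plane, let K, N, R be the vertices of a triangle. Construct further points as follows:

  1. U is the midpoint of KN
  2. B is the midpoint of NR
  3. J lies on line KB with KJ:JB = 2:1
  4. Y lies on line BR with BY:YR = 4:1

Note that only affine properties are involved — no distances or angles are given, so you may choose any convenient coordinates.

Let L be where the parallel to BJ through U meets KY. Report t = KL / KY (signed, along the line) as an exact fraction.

Work in coordinates with K = (0, 0), N = (1, 0), R = (0, 1).
1. U is the midpoint of KN ⇒ U = (1/2, 0)
2. B is the midpoint of NR ⇒ B = (1/2, 1/2)
3. J lies on line KB with KJ:JB = 2:1 ⇒ J = (1/3, 1/3)
4. Y lies on line BR with BY:YR = 4:1 ⇒ Y = (1/10, 9/10)
through U parallel to BJ: direction (-1/6, -1/6); meets KY at L = (-1/16, -9/16)
L = K + t·(Y−K) with t = -5/8

t = -5/8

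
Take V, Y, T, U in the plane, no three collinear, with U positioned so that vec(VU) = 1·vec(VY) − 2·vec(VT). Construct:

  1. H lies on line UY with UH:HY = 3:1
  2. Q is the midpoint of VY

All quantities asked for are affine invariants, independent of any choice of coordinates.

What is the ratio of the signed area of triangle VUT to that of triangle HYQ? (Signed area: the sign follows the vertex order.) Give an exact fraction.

Assign V = (0, 0), Y = (1, 0), T = (0, 1), U = (1, -2) — the answer is frame-independent, so this choice is without loss of generality.
1. H lies on line UY with UH:HY = 3:1 ⇒ H = (1, -1/2)
2. Q is the midpoint of VY ⇒ Q = (1/2, 0)
2·[VUT] = 1, 2·[HYQ] = 1/4
[VUT]:[HYQ] = 1:1/4 = 4

[VUT]:[HYQ] = 4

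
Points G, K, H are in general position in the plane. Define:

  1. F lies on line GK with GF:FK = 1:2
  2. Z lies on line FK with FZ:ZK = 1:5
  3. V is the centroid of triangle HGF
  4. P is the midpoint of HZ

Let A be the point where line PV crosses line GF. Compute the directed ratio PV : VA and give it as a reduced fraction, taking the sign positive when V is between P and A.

Work in coordinates with G = (0, 0), K = (1, 0), H = (0, 1).
1. F lies on line GK with GF:FK = 1:2 ⇒ F = (1/3, 0)
2. Z lies on line FK with FZ:ZK = 1:5 ⇒ Z = (4/9, 0)
3. V is the centroid of triangle HGF ⇒ V = (1/9, 1/3)
4. P is the midpoint of HZ ⇒ P = (2/9, 1/2)
line PV meets GF at A = (-1/9, 0)
V = P + t·(A−P) with t = 1/3, so PV:VA = 1/3:2/3

PV:VA = 1/2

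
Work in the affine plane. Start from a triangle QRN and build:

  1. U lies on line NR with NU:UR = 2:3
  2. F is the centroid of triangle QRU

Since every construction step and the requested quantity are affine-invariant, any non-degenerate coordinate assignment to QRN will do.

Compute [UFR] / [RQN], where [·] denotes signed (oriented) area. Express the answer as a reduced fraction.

[UFR]:[RQN] = -1/5

Choose coordinates Q = (0, 0), R = (1, 0), N = (0, 1).
1. U lies on line NR with NU:UR = 2:3 ⇒ U = (2/5, 3/5)
2. F is the centroid of triangle QRU ⇒ F = (7/15, 1/5)
2·[UFR] = 1/5, 2·[RQN] = -1
[UFR]:[RQN] = 1/5:-1 = -1/5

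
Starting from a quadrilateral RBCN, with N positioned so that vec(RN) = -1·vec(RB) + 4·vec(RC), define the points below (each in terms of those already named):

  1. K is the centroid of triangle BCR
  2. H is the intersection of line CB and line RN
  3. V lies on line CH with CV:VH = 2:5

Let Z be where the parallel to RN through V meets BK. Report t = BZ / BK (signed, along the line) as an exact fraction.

t = 69/49

Work in coordinates with R = (0, 0), B = (1, 0), C = (0, 1), N = (-1, 4).
1. K is the centroid of triangle BCR ⇒ K = (1/3, 1/3)
2. H is the intersection of line CB and line RN ⇒ H = (-1/3, 4/3)
3. V lies on line CH with CV:VH = 2:5 ⇒ V = (-2/21, 23/21)
through V parallel to RN: direction (-1, 4); meets BK at Z = (3/49, 23/49)
Z = B + t·(K−B) with t = 69/49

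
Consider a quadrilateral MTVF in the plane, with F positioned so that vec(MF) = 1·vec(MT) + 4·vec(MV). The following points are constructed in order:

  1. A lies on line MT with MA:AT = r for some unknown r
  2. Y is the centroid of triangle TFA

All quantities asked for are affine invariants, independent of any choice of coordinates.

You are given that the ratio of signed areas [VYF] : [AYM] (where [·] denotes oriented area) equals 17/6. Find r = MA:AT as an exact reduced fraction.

Choose coordinates M = (0, 0), T = (1, 0), V = (0, 1), F = (1, 4).
1. With MA:AT = r, write λ = r/(r+1) so A = M + λ·(T−M); A is affine-linear in λ
2. Y is the centroid of triangle TFA ⇒ Y is an affine combination of earlier points and hence also affine-linear in λ
Every point depending on A is an affine combination of A and λ-independent points, so each such coordinate is linear in λ; the λ² term in each signed area is a multiple of (T−M)×(T−M) = 0, so 2·[VYF] and 2·[AYM] are each linear in λ. Evaluating at λ=0 and λ=1:
  2·[VYF] = λ + 5/3,   2·[AYM] = 4/3·λ
So [VYF]:[AYM] = (λ + 5/3) / (4/3·λ). Setting this equal to 17/6:
  λ + 5/3 = 17/6·(4/3·λ)  ⇒  λ = 3/5
Then r = λ/(1−λ) = (3/5)/(2/5) = 3/2. Check: with r = 3/2, A = (3/5, 0) and [VYF]:[AYM] = 17/6 as required.

r = 3/2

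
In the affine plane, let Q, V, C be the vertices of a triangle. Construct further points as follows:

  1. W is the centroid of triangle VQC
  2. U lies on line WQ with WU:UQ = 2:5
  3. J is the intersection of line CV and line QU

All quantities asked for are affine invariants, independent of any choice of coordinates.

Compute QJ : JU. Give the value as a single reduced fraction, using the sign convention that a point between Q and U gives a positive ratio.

QJ:JU = -21/11

Assign Q = (0, 0), V = (1, 0), C = (0, 1) — the answer is frame-independent, so this choice is without loss of generality.
1. W is the centroid of triangle VQC ⇒ W = (1/3, 1/3)
2. U lies on line WQ with WU:UQ = 2:5 ⇒ U = (5/21, 5/21)
3. J is the intersection of line CV and line QU ⇒ J = (1/2, 1/2)
J = Q + t·(U−Q) with t = 21/10, so QJ:JU = t:(1−t) = 21/10:-11/10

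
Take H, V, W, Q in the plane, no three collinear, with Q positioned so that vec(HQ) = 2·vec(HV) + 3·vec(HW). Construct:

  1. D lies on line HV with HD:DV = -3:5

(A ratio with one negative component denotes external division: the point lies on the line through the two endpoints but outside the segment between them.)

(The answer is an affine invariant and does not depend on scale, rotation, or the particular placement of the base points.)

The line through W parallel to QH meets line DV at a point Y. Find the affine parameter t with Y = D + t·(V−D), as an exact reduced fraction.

t = 1/3

Set H = (0, 0), V = (1, 0), W = (0, 1), Q = (2, 3); any affine frame gives the same invariant.
1. D lies on line HV with HD:DV = -3:5 ⇒ D = (-3/2, 0)
through W parallel to QH: direction (-2, -3); meets DV at Y = (-2/3, 0)
Y = D + t·(V−D) with t = 1/3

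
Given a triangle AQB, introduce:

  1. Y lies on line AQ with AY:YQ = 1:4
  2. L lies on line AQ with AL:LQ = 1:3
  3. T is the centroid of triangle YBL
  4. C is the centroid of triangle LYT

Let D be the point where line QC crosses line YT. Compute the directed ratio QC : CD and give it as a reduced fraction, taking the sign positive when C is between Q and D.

Choose coordinates A = (0, 0), Q = (1, 0), B = (0, 1).
1. Y lies on line AQ with AY:YQ = 1:4 ⇒ Y = (1/5, 0)
2. L lies on line AQ with AL:LQ = 1:3 ⇒ L = (1/4, 0)
3. T is the centroid of triangle YBL ⇒ T = (3/20, 1/3)
4. C is the centroid of triangle LYT ⇒ C = (1/5, 1/9)
line QC meets YT at D = (43/235, 16/141)
C = Q + t·(D−Q) with t = 47/48, so QC:CD = 47/48:1/48

QC:CD = 47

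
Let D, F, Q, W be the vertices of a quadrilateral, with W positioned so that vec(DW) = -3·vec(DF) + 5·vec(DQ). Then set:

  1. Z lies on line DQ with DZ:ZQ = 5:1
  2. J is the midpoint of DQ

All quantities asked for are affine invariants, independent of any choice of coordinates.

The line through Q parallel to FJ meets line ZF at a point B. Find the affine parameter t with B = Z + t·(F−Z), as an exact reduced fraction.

t = -1/2

Choose coordinates D = (0, 0), F = (1, 0), Q = (0, 1), W = (-3, 5).
1. Z lies on line DQ with DZ:ZQ = 5:1 ⇒ Z = (0, 5/6)
2. J is the midpoint of DQ ⇒ J = (0, 1/2)
through Q parallel to FJ: direction (-1, 1/2); meets ZF at B = (-1/2, 5/4)
B = Z + t·(F−Z) with t = -1/2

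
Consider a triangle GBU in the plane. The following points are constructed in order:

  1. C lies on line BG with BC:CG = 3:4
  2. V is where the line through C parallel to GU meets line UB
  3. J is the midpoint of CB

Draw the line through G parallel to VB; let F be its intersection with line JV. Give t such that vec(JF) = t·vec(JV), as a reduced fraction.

Set G = (0, 0), B = (1, 0), U = (0, 1); any affine frame gives the same invariant.
1. C lies on line BG with BC:CG = 3:4 ⇒ C = (4/7, 0)
2. V is where the line through C parallel to GU meets line UB ⇒ V = (4/7, 3/7)
3. J is the midpoint of CB ⇒ J = (11/14, 0)
through G parallel to VB: direction (3/7, -3/7); meets JV at F = (11/7, -11/7)
F = J + t·(V−J) with t = -11/3

t = -11/3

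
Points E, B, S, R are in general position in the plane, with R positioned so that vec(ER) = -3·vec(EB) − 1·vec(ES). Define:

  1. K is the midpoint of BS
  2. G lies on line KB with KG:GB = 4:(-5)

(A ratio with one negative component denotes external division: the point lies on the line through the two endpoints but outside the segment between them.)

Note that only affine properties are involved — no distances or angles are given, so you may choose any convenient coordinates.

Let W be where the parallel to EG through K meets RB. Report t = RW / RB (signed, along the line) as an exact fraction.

Set E = (0, 0), B = (1, 0), S = (0, 1), R = (-3, -1); any affine frame gives the same invariant.
1. K is the midpoint of BS ⇒ K = (1/2, 1/2)
2. G lies on line KB with KG:GB = 4:(-5) ⇒ G = (-3/2, 5/2)
through K parallel to EG: direction (-3/2, 5/2); meets RB at W = (19/23, -1/23)
W = R + t·(B−R) with t = 22/23

t = 22/23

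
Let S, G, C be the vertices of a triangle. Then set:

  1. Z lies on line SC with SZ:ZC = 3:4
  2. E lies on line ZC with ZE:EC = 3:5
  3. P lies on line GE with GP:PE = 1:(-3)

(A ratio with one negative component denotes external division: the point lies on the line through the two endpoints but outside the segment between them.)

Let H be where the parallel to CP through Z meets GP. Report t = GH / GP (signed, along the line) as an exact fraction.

t = -19/5

Set S = (0, 0), G = (1, 0), C = (0, 1); any affine frame gives the same invariant.
1. Z lies on line SC with SZ:ZC = 3:4 ⇒ Z = (0, 3/7)
2. E lies on line ZC with ZE:EC = 3:5 ⇒ E = (0, 9/14)
3. P lies on line GE with GP:PE = 1:(-3) ⇒ P = (3/2, -9/28)
through Z parallel to CP: direction (3/2, -37/28); meets GP at H = (-9/10, 171/140)
H = G + t·(P−G) with t = -19/5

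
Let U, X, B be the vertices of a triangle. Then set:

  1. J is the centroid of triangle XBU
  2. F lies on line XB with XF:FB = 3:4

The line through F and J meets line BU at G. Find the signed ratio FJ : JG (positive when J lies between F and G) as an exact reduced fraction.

Work in coordinates with U = (0, 0), X = (1, 0), B = (0, 1).
1. J is the centroid of triangle XBU ⇒ J = (1/3, 1/3)
2. F lies on line XB with XF:FB = 3:4 ⇒ F = (4/7, 3/7)
line FJ meets BU at G = (0, 1/5)
J = F + t·(G−F) with t = 5/12, so FJ:JG = 5/12:7/12

FJ:JG = 5/7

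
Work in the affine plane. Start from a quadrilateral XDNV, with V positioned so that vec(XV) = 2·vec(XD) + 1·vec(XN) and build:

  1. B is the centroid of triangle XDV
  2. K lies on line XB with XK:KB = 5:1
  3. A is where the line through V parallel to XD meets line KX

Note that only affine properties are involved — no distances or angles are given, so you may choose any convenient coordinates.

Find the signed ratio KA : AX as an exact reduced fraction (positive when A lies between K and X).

Work in coordinates with X = (0, 0), D = (1, 0), N = (0, 1), V = (2, 1).
1. B is the centroid of triangle XDV ⇒ B = (1, 1/3)
2. K lies on line XB with XK:KB = 5:1 ⇒ K = (5/6, 5/18)
3. A is where the line through V parallel to XD meets line KX ⇒ A = (3, 1)
A = K + t·(X−K) with t = -13/5, so KA:AX = t:(1−t) = -13/5:18/5

KA:AX = -13/18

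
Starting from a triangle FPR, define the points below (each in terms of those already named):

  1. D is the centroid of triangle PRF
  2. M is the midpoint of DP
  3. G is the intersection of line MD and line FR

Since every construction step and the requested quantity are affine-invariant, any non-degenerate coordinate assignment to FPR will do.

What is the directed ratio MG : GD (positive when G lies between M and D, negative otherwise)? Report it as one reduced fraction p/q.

MG:GD = -2

Assign F = (0, 0), P = (1, 0), R = (0, 1) — the answer is frame-independent, so this choice is without loss of generality.
1. D is the centroid of triangle PRF ⇒ D = (1/3, 1/3)
2. M is the midpoint of DP ⇒ M = (2/3, 1/6)
3. G is the intersection of line MD and line FR ⇒ G = (0, 1/2)
G = M + t·(D−M) with t = 2, so MG:GD = t:(1−t) = 2:-1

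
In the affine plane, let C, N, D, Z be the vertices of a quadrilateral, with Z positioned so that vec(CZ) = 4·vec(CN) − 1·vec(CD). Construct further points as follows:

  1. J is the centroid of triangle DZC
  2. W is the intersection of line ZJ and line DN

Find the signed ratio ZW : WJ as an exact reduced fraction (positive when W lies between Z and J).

ZW:WJ = -6

Choose coordinates C = (0, 0), N = (1, 0), D = (0, 1), Z = (4, -1).
1. J is the centroid of triangle DZC ⇒ J = (4/3, 0)
2. W is the intersection of line ZJ and line DN ⇒ W = (4/5, 1/5)
W = Z + t·(J−Z) with t = 6/5, so ZW:WJ = t:(1−t) = 6/5:-1/5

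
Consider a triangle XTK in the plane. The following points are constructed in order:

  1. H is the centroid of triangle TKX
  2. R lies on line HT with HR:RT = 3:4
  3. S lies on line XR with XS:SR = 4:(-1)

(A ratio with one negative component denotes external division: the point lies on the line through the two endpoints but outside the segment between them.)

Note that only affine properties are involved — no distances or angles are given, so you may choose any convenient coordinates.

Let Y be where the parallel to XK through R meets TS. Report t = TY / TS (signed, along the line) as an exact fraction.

Assign X = (0, 0), T = (1, 0), K = (0, 1) — the answer is frame-independent, so this choice is without loss of generality.
1. H is the centroid of triangle TKX ⇒ H = (1/3, 1/3)
2. R lies on line HT with HR:RT = 3:4 ⇒ R = (13/21, 4/21)
3. S lies on line XR with XS:SR = 4:(-1) ⇒ S = (52/63, 16/63)
through R parallel to XK: direction (0, 1); meets TS at Y = (13/21, 128/231)
Y = T + t·(S−T) with t = 24/11

t = 24/11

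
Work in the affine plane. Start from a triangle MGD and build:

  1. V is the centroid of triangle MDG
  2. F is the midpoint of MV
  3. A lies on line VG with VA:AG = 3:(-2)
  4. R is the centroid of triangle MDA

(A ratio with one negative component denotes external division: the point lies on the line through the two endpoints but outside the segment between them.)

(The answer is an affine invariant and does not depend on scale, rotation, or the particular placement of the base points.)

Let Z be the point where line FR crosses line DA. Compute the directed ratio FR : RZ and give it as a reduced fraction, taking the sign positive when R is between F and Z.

Assign M = (0, 0), G = (1, 0), D = (0, 1) — the answer is frame-independent, so this choice is without loss of generality.
1. V is the centroid of triangle MDG ⇒ V = (1/3, 1/3)
2. F is the midpoint of MV ⇒ F = (1/6, 1/6)
3. A lies on line VG with VA:AG = 3:(-2) ⇒ A = (7/3, -2/3)
4. R is the centroid of triangle MDA ⇒ R = (7/9, 1/9)
line FR meets DA at Z = (21/16, 1/16)
R = F + t·(Z−F) with t = 8/15, so FR:RZ = 8/15:7/15

FR:RZ = 8/7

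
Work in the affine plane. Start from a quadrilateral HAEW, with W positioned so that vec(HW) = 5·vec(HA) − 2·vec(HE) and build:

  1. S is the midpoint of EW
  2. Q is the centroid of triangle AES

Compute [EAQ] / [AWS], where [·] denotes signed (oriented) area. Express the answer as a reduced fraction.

Assign H = (0, 0), A = (1, 0), E = (0, 1), W = (5, -2) — the answer is frame-independent, so this choice is without loss of generality.
1. S is the midpoint of EW ⇒ S = (5/2, -1/2)
2. Q is the centroid of triangle AES ⇒ Q = (7/6, 1/6)
2·[EAQ] = 1/3, 2·[AWS] = 1
[EAQ]:[AWS] = 1/3:1 = 1/3

[EAQ]:[AWS] = 1/3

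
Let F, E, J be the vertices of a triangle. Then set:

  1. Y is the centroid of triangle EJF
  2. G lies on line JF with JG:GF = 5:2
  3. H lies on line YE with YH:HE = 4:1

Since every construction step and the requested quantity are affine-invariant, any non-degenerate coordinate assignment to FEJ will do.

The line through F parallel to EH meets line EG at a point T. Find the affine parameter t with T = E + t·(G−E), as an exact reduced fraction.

t = 7/3

Assign F = (0, 0), E = (1, 0), J = (0, 1) — the answer is frame-independent, so this choice is without loss of generality.
1. Y is the centroid of triangle EJF ⇒ Y = (1/3, 1/3)
2. G lies on line JF with JG:GF = 5:2 ⇒ G = (0, 2/7)
3. H lies on line YE with YH:HE = 4:1 ⇒ H = (13/15, 1/15)
through F parallel to EH: direction (-2/15, 1/15); meets EG at T = (-4/3, 2/3)
T = E + t·(G−E) with t = 7/3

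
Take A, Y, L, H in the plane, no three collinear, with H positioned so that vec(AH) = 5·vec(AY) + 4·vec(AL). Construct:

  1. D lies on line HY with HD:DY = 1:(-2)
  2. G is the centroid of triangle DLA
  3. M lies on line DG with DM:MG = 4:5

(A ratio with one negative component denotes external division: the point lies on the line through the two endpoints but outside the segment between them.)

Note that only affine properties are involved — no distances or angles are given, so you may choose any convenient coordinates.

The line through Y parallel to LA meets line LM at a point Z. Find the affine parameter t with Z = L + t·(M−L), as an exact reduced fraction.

t = 3/19

Set A = (0, 0), Y = (1, 0), L = (0, 1), H = (5, 4); any affine frame gives the same invariant.
1. D lies on line HY with HD:DY = 1:(-2) ⇒ D = (9, 8)
2. G is the centroid of triangle DLA ⇒ G = (3, 3)
3. M lies on line DG with DM:MG = 4:5 ⇒ M = (19/3, 52/9)
through Y parallel to LA: direction (0, -1); meets LM at Z = (1, 100/57)
Z = L + t·(M−L) with t = 3/19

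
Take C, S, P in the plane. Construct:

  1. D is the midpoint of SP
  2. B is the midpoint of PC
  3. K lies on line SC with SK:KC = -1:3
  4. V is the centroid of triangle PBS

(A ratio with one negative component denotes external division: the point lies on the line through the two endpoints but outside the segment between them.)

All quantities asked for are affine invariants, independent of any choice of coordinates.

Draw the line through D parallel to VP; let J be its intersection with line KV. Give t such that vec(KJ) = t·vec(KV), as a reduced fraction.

Work in coordinates with C = (0, 0), S = (1, 0), P = (0, 1).
1. D is the midpoint of SP ⇒ D = (1/2, 1/2)
2. B is the midpoint of PC ⇒ B = (0, 1/2)
3. K lies on line SC with SK:KC = -1:3 ⇒ K = (3/2, 0)
4. V is the centroid of triangle PBS ⇒ V = (1/3, 1/2)
through D parallel to VP: direction (-1/3, 1/2); meets KV at J = (17/30, 2/5)
J = K + t·(V−K) with t = 4/5

t = 4/5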